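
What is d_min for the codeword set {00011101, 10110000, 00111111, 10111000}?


Comparing all pairs, minimum distance: 1
Can detect 0 errors, correct 0 errors

1


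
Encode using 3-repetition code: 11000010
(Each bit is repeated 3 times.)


Each bit -> 3 copies

111111000000000000111000


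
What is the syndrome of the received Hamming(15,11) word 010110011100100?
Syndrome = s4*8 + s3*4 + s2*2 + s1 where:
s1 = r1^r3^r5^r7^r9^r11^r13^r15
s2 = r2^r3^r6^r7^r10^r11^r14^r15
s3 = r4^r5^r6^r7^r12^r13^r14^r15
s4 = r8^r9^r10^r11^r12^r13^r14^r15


s1=1, s2=0, s3=1, s4=0

Syndrome = 5 (error at position 5)


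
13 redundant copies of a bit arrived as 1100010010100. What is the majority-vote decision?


Ones: 5 out of 13
Threshold: 7

0 (5/13 voted 1)


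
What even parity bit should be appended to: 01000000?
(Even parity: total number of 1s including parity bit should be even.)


Number of 1s in data: 1
Parity bit: 1

1


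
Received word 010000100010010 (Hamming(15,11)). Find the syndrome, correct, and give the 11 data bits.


Syndrome = 0: no error detected

Data: 00010010010 (no errors)


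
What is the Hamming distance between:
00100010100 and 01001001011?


XOR: 01101011111
Count of 1s: 8

8


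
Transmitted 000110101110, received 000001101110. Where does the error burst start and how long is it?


XOR: 000111000000

Burst at position 3, length 3


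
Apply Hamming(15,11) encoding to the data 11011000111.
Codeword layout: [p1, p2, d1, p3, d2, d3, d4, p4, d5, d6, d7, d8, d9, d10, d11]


Parity bits: p1=0, p2=0, p3=1, p4=0

001110101000111


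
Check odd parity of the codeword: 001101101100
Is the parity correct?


Number of 1s: 6

No, parity error (6 ones)


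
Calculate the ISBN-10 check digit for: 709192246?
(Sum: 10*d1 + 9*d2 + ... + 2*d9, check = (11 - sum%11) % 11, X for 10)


Weighted sum: 245
245 mod 11 = 3

Check digit: 8


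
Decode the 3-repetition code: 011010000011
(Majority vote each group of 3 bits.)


Groups: 011, 010, 000, 011
Majority votes: 1001

1001


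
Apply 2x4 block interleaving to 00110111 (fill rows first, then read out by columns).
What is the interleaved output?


Matrix:
  0011
  0111
Read columns: 00011111

00011111


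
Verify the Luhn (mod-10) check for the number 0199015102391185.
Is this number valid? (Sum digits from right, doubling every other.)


Luhn sum = 54
54 mod 10 = 4

Invalid (Luhn sum mod 10 = 4)


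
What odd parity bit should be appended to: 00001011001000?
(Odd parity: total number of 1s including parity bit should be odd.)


Number of 1s in data: 4
Parity bit: 1

1


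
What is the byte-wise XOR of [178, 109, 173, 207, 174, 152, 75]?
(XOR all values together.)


XOR chain: 178 ^ 109 ^ 173 ^ 207 ^ 174 ^ 152 ^ 75 = 192

192


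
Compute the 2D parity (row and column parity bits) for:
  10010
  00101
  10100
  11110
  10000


Row parities: 00001
Column parities: 01101

Row P: 00001, Col P: 01101, Corner: 1


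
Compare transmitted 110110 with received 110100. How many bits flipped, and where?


XOR: 000010

1 error(s) at position(s): 4


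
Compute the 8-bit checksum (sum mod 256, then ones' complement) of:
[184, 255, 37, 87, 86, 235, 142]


Sum = 1026 mod 256 = 2
Complement = 253

253


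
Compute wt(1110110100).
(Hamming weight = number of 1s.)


Counting 1s in 1110110100

6


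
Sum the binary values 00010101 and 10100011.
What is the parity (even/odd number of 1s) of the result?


00010101 = 21
10100011 = 163
Sum = 184 = 10111000
1s count = 4

even parity (4 ones in 10111000)


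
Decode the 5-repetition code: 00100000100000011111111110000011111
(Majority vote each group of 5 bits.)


Groups: 00100, 00010, 00000, 11111, 11111, 00000, 11111
Majority votes: 0001101

0001101


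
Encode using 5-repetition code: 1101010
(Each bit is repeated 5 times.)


Each bit -> 5 copies

11111111110000011111000001111100000


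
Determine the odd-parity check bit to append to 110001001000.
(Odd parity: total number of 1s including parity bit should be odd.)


Number of 1s in data: 4
Parity bit: 1

1


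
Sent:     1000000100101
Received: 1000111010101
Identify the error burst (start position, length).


XOR: 0000111110000

Burst at position 4, length 5


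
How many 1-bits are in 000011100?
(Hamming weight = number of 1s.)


Counting 1s in 000011100

3


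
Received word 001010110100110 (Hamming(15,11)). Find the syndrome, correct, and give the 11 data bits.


Syndrome = 0: no error detected

Data: 11010100110 (no errors)


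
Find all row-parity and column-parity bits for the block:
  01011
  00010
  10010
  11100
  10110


Row parities: 11011
Column parities: 10001

Row P: 11011, Col P: 10001, Corner: 0


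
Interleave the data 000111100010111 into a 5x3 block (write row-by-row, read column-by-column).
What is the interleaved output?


Matrix:
  000
  111
  100
  010
  111
Read columns: 011010101101001

011010101101001


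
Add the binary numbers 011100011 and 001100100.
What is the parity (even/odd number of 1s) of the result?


011100011 = 227
001100100 = 100
Sum = 327 = 101000111
1s count = 5

odd parity (5 ones in 101000111)


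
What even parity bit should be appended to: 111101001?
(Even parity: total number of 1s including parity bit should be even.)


Number of 1s in data: 6
Parity bit: 0

0


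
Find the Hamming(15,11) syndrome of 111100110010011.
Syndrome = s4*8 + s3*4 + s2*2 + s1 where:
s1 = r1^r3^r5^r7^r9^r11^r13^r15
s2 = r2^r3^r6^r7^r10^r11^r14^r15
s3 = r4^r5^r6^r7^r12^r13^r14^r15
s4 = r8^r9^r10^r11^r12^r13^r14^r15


s1=1, s2=0, s3=0, s4=0

Syndrome = 1 (error at position 1)


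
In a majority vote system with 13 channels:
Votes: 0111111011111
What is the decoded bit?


Ones: 11 out of 13
Threshold: 7

1 (11/13 voted 1)


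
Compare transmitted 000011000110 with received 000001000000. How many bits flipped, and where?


XOR: 000010000110

3 error(s) at position(s): 4, 9, 10


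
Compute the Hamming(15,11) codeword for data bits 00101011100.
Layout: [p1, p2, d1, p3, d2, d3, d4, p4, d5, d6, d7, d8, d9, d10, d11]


Parity bits: p1=1, p2=0, p3=1, p4=0

100101001011100


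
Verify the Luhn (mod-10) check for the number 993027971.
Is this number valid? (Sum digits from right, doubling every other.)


Luhn sum = 43
43 mod 10 = 3

Invalid (Luhn sum mod 10 = 3)


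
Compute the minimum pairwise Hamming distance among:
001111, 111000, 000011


Comparing all pairs, minimum distance: 2
Can detect 1 errors, correct 0 errors

2


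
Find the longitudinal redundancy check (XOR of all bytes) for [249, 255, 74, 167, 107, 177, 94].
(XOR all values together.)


XOR chain: 249 ^ 255 ^ 74 ^ 167 ^ 107 ^ 177 ^ 94 = 111

111


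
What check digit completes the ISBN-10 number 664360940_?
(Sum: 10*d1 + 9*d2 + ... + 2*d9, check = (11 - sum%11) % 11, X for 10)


Weighted sum: 251
251 mod 11 = 9

Check digit: 2


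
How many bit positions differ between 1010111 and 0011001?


XOR: 1001110
Count of 1s: 4

4


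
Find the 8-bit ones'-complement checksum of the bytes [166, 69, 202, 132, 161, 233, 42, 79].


Sum = 1084 mod 256 = 60
Complement = 195

195


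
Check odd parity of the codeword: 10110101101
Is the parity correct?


Number of 1s: 7

Yes, parity is correct (7 ones)


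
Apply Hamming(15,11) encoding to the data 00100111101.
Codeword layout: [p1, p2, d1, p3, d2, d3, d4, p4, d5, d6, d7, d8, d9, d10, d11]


Parity bits: p1=1, p2=0, p3=0, p4=1

100001010111101


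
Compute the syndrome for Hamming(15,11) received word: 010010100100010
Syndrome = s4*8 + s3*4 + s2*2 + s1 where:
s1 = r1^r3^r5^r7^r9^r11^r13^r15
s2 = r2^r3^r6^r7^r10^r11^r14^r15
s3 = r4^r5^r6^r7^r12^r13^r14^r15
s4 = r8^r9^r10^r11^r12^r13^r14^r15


s1=0, s2=0, s3=1, s4=0

Syndrome = 4 (error at position 4)


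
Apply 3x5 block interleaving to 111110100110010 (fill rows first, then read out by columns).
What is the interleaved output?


Matrix:
  11111
  01001
  10010
Read columns: 101110100101110

101110100101110


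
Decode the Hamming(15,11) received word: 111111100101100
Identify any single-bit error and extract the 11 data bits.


Syndrome = 11: error at position 11

Data: 11110111100 (corrected bit 11)


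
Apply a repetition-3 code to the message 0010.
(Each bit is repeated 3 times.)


Each bit -> 3 copies

000000111000


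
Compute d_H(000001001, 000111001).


XOR: 000110000
Count of 1s: 2

2


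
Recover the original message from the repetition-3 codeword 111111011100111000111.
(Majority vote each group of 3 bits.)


Groups: 111, 111, 011, 100, 111, 000, 111
Majority votes: 1110101

1110101


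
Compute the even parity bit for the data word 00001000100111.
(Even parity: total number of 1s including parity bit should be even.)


Number of 1s in data: 5
Parity bit: 1

1


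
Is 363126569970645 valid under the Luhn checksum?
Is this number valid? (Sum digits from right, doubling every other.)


Luhn sum = 68
68 mod 10 = 8

Invalid (Luhn sum mod 10 = 8)


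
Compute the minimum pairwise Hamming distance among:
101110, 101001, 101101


Comparing all pairs, minimum distance: 1
Can detect 0 errors, correct 0 errors

1


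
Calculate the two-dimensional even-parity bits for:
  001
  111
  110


Row parities: 110
Column parities: 000

Row P: 110, Col P: 000, Corner: 0


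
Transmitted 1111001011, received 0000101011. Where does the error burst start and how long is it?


XOR: 1111100000

Burst at position 0, length 5


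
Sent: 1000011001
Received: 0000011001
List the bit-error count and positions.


XOR: 1000000000

1 error(s) at position(s): 0


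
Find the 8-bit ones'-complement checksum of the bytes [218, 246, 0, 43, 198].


Sum = 705 mod 256 = 193
Complement = 62

62


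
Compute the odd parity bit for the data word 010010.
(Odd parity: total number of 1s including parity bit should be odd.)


Number of 1s in data: 2
Parity bit: 1

1


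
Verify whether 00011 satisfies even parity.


Number of 1s: 2

Yes, parity is correct (2 ones)


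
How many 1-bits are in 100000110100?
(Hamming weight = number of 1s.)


Counting 1s in 100000110100

4


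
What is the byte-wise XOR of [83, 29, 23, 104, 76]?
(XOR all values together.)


XOR chain: 83 ^ 29 ^ 23 ^ 104 ^ 76 = 125

125


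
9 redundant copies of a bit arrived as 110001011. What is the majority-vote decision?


Ones: 5 out of 9
Threshold: 5

1 (5/9 voted 1)


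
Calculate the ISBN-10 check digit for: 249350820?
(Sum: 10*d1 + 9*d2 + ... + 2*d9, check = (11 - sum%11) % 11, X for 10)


Weighted sum: 217
217 mod 11 = 8

Check digit: 3


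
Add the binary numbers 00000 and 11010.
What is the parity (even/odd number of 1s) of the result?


00000 = 0
11010 = 26
Sum = 26 = 11010
1s count = 3

odd parity (3 ones in 11010)


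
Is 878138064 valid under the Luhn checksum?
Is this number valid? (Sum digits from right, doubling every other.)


Luhn sum = 40
40 mod 10 = 0

Valid (Luhn sum mod 10 = 0)


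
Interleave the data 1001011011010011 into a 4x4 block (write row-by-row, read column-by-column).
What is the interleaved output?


Matrix:
  1001
  0110
  1101
  0011
Read columns: 1010011001011011

1010011001011011


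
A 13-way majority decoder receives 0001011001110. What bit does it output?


Ones: 6 out of 13
Threshold: 7

0 (6/13 voted 1)


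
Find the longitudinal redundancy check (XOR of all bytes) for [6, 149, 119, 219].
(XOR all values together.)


XOR chain: 6 ^ 149 ^ 119 ^ 219 = 63

63


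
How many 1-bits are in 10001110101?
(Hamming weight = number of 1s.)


Counting 1s in 10001110101

6


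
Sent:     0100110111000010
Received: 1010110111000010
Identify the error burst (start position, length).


XOR: 1110000000000000

Burst at position 0, length 3


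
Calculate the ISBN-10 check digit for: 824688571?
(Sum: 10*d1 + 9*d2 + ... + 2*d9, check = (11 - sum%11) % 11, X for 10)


Weighted sum: 303
303 mod 11 = 6

Check digit: 5


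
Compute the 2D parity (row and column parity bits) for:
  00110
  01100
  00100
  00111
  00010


Row parities: 00111
Column parities: 01011

Row P: 00111, Col P: 01011, Corner: 1


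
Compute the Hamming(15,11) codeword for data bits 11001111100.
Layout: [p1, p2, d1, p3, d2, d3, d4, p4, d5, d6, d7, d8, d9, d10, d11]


Parity bits: p1=1, p2=1, p3=1, p4=1

111110011111100


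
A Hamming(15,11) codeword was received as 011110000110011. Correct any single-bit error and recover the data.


Syndrome = 0: no error detected

Data: 11000110011 (no errors)


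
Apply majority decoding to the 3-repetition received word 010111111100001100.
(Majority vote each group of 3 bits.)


Groups: 010, 111, 111, 100, 001, 100
Majority votes: 011000

011000


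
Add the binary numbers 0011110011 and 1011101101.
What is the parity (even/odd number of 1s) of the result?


0011110011 = 243
1011101101 = 749
Sum = 992 = 1111100000
1s count = 5

odd parity (5 ones in 1111100000)


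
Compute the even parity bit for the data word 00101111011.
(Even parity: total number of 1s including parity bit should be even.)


Number of 1s in data: 7
Parity bit: 1

1


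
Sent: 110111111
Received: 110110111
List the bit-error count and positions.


XOR: 000001000

1 error(s) at position(s): 5


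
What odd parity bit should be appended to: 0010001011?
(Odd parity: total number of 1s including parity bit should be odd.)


Number of 1s in data: 4
Parity bit: 1

1


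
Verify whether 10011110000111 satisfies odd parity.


Number of 1s: 8

No, parity error (8 ones)


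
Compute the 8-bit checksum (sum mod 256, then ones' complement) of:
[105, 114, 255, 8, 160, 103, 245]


Sum = 990 mod 256 = 222
Complement = 33

33


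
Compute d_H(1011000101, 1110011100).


XOR: 0101011001
Count of 1s: 5

5


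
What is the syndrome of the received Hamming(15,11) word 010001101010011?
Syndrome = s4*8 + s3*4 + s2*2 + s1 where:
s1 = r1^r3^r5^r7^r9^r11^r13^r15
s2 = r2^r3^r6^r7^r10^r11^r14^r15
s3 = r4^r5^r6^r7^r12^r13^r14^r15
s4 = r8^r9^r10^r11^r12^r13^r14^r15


s1=0, s2=0, s3=0, s4=0

Syndrome = 0 (no error)


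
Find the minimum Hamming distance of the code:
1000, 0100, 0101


Comparing all pairs, minimum distance: 1
Can detect 0 errors, correct 0 errors

1


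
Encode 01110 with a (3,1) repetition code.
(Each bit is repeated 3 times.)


Each bit -> 3 copies

000111111111000


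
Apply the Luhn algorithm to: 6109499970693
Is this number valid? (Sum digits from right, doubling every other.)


Luhn sum = 73
73 mod 10 = 3

Invalid (Luhn sum mod 10 = 3)


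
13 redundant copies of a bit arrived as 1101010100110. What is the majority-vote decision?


Ones: 7 out of 13
Threshold: 7

1 (7/13 voted 1)


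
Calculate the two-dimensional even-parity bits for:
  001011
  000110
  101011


Row parities: 100
Column parities: 100110

Row P: 100, Col P: 100110, Corner: 1


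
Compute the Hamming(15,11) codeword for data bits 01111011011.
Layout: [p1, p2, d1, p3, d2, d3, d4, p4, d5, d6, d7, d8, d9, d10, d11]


Parity bits: p1=1, p2=1, p3=0, p4=1

110011111011011


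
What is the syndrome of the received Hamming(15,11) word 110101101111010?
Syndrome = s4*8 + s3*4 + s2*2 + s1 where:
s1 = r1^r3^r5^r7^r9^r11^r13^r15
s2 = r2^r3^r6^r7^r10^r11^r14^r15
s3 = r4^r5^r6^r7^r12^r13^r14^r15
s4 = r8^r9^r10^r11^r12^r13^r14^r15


s1=0, s2=0, s3=1, s4=1

Syndrome = 12 (error at position 12)


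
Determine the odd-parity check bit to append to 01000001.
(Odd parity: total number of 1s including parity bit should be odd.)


Number of 1s in data: 2
Parity bit: 1

1


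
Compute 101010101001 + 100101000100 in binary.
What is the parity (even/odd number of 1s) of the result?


101010101001 = 2729
100101000100 = 2372
Sum = 5101 = 1001111101101
1s count = 9

odd parity (9 ones in 1001111101101)


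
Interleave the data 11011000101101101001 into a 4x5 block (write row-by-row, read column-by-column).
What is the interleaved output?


Matrix:
  11011
  00010
  11011
  01001
Read columns: 10101011000011101011

10101011000011101011


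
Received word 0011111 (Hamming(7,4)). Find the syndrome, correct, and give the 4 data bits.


Syndrome = 3: error at position 3

Data: 0111 (corrected bit 3)


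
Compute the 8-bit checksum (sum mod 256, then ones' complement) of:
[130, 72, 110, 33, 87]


Sum = 432 mod 256 = 176
Complement = 79

79


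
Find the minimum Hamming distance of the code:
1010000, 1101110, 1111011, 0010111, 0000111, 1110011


Comparing all pairs, minimum distance: 1
Can detect 0 errors, correct 0 errors

1


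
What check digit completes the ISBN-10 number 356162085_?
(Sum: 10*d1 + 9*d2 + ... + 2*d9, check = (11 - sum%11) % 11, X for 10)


Weighted sum: 210
210 mod 11 = 1

Check digit: X


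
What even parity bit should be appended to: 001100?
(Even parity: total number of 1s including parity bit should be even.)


Number of 1s in data: 2
Parity bit: 0

0


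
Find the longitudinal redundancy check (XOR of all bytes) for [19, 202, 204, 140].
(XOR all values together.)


XOR chain: 19 ^ 202 ^ 204 ^ 140 = 153

153


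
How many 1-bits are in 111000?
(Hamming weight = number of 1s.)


Counting 1s in 111000

3


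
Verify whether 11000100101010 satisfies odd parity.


Number of 1s: 6

No, parity error (6 ones)


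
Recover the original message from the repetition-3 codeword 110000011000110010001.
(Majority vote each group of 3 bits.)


Groups: 110, 000, 011, 000, 110, 010, 001
Majority votes: 1010100

1010100


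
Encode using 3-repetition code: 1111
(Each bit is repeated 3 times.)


Each bit -> 3 copies

111111111111


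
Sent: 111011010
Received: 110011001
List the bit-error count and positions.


XOR: 001000011

3 error(s) at position(s): 2, 7, 8


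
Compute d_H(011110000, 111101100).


XOR: 100011100
Count of 1s: 4

4


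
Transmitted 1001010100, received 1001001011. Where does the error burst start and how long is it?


XOR: 0000011111

Burst at position 5, length 5


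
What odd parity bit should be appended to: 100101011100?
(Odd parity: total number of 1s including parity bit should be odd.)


Number of 1s in data: 6
Parity bit: 1

1


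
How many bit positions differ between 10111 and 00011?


XOR: 10100
Count of 1s: 2

2


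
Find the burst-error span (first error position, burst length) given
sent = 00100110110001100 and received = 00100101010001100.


XOR: 00000011100000000

Burst at position 6, length 3


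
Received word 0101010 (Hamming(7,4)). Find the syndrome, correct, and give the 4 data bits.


Syndrome = 0: no error detected

Data: 0010 (no errors)


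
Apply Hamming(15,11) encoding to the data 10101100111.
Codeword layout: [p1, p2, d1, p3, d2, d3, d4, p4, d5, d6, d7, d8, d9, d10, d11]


Parity bits: p1=0, p2=1, p3=0, p4=1

011001011100111


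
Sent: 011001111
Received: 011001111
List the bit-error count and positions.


XOR: 000000000

0 errors (received matches sent)


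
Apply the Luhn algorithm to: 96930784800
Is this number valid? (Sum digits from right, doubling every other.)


Luhn sum = 56
56 mod 10 = 6

Invalid (Luhn sum mod 10 = 6)


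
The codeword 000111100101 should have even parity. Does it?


Number of 1s: 6

Yes, parity is correct (6 ones)


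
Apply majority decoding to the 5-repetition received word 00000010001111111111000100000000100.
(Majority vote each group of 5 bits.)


Groups: 00000, 01000, 11111, 11111, 00010, 00000, 00100
Majority votes: 0011000

0011000


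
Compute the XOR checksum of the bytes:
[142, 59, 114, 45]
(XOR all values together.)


XOR chain: 142 ^ 59 ^ 114 ^ 45 = 234

234


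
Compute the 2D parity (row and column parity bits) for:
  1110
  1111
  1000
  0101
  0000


Row parities: 10100
Column parities: 1100

Row P: 10100, Col P: 1100, Corner: 0


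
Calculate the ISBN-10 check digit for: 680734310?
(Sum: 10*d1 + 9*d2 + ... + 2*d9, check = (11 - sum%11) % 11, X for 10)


Weighted sum: 234
234 mod 11 = 3

Check digit: 8


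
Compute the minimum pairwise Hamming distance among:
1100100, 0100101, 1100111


Comparing all pairs, minimum distance: 2
Can detect 1 errors, correct 0 errors

2


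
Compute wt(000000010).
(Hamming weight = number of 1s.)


Counting 1s in 000000010

1


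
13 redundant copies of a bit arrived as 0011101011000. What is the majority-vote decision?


Ones: 6 out of 13
Threshold: 7

0 (6/13 voted 1)


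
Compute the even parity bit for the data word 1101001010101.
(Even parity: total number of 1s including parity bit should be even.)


Number of 1s in data: 7
Parity bit: 1

1


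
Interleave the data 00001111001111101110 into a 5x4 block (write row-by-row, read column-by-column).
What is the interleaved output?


Matrix:
  0000
  1111
  0011
  1110
  1110
Read columns: 01011010110111101100

01011010110111101100


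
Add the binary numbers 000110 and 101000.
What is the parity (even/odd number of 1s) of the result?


000110 = 6
101000 = 40
Sum = 46 = 101110
1s count = 4

even parity (4 ones in 101110)


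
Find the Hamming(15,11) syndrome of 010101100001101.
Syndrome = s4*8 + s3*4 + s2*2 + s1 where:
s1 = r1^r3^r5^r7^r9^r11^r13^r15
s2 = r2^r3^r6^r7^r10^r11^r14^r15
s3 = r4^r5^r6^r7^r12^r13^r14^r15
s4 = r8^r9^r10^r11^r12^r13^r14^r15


s1=1, s2=0, s3=0, s4=1

Syndrome = 9 (error at position 9)


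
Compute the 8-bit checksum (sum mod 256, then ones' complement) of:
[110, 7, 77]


Sum = 194 mod 256 = 194
Complement = 61

61


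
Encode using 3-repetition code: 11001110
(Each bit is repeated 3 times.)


Each bit -> 3 copies

111111000000111111111000


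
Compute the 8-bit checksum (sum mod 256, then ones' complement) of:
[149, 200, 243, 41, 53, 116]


Sum = 802 mod 256 = 34
Complement = 221

221


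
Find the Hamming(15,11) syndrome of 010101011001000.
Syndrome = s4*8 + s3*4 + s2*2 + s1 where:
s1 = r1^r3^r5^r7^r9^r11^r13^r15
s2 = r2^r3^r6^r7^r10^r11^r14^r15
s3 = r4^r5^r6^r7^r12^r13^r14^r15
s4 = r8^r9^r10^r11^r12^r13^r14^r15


s1=1, s2=0, s3=1, s4=1

Syndrome = 13 (error at position 13)


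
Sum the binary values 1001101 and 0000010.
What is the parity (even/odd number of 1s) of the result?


1001101 = 77
0000010 = 2
Sum = 79 = 1001111
1s count = 5

odd parity (5 ones in 1001111)


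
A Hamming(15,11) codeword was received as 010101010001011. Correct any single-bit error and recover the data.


Syndrome = 5: error at position 5

Data: 01100001011 (corrected bit 5)


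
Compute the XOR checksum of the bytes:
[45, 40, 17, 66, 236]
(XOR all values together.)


XOR chain: 45 ^ 40 ^ 17 ^ 66 ^ 236 = 186

186


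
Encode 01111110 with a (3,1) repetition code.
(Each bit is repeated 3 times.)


Each bit -> 3 copies

000111111111111111111000


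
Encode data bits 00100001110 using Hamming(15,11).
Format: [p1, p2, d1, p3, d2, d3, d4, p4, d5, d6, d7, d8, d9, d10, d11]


Parity bits: p1=1, p2=0, p3=0, p4=1

100001010001110


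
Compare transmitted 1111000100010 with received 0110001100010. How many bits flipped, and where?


XOR: 1001001000000

3 error(s) at position(s): 0, 3, 6


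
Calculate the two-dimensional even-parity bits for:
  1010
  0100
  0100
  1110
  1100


Row parities: 01110
Column parities: 1000

Row P: 01110, Col P: 1000, Corner: 1


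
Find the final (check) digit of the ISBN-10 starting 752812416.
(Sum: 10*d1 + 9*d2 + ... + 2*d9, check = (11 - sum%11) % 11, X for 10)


Weighted sum: 234
234 mod 11 = 3

Check digit: 8


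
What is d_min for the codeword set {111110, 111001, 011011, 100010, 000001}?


Comparing all pairs, minimum distance: 2
Can detect 1 errors, correct 0 errors

2


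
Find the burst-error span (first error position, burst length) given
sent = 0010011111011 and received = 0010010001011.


XOR: 0000001110000

Burst at position 6, length 3


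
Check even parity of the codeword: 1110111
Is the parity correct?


Number of 1s: 6

Yes, parity is correct (6 ones)


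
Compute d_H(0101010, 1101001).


XOR: 1000011
Count of 1s: 3

3


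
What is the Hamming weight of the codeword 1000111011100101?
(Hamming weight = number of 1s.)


Counting 1s in 1000111011100101

9


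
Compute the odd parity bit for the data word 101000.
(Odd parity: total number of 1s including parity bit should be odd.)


Number of 1s in data: 2
Parity bit: 1

1


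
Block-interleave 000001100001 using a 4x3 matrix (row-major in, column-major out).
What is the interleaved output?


Matrix:
  000
  001
  100
  001
Read columns: 001000000101

001000000101


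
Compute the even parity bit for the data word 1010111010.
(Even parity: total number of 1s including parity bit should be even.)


Number of 1s in data: 6
Parity bit: 0

0


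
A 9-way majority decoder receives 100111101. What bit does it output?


Ones: 6 out of 9
Threshold: 5

1 (6/9 voted 1)


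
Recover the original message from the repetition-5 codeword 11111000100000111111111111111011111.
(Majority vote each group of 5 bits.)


Groups: 11111, 00010, 00001, 11111, 11111, 11110, 11111
Majority votes: 1001111

1001111


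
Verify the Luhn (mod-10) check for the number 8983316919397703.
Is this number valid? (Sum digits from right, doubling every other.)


Luhn sum = 86
86 mod 10 = 6

Invalid (Luhn sum mod 10 = 6)


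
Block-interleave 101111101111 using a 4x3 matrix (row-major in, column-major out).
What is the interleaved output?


Matrix:
  101
  111
  101
  111
Read columns: 111101011111

111101011111


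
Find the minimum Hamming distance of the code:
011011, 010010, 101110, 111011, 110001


Comparing all pairs, minimum distance: 1
Can detect 0 errors, correct 0 errors

1


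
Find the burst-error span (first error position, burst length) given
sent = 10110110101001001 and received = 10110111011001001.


XOR: 00000001110000000

Burst at position 7, length 3


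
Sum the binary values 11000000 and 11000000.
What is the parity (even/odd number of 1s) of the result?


11000000 = 192
11000000 = 192
Sum = 384 = 110000000
1s count = 2

even parity (2 ones in 110000000)


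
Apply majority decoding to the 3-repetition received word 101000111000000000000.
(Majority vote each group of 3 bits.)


Groups: 101, 000, 111, 000, 000, 000, 000
Majority votes: 1010000

1010000


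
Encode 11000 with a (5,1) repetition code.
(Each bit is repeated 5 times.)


Each bit -> 5 copies

1111111111000000000000000


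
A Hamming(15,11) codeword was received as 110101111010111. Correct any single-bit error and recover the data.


Syndrome = 0: no error detected

Data: 00111010111 (no errors)


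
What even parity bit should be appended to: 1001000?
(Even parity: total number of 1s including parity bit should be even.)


Number of 1s in data: 2
Parity bit: 0

0


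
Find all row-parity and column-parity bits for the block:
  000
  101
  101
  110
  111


Row parities: 00001
Column parities: 001

Row P: 00001, Col P: 001, Corner: 1


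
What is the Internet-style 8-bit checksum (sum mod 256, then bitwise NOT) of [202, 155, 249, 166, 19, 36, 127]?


Sum = 954 mod 256 = 186
Complement = 69

69


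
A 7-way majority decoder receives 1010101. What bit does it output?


Ones: 4 out of 7
Threshold: 4

1 (4/7 voted 1)


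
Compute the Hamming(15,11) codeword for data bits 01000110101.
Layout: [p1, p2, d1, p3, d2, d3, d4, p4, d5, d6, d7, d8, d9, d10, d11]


Parity bits: p1=0, p2=1, p3=1, p4=0

010110000110101


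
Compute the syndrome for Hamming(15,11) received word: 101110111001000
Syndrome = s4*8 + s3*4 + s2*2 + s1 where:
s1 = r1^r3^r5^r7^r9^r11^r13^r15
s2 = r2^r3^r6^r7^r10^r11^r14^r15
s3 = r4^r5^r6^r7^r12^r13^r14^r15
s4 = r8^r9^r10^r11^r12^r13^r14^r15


s1=1, s2=0, s3=0, s4=1

Syndrome = 9 (error at position 9)


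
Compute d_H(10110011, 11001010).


XOR: 01111001
Count of 1s: 5

5


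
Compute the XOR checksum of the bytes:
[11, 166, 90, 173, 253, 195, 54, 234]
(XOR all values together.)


XOR chain: 11 ^ 166 ^ 90 ^ 173 ^ 253 ^ 195 ^ 54 ^ 234 = 184

184


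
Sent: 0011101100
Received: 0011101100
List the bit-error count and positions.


XOR: 0000000000

0 errors (received matches sent)


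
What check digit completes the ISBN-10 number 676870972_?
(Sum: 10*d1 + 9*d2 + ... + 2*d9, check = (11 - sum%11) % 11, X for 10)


Weighted sum: 330
330 mod 11 = 0

Check digit: 0


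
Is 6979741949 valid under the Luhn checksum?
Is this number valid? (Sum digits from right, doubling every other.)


Luhn sum = 63
63 mod 10 = 3

Invalid (Luhn sum mod 10 = 3)


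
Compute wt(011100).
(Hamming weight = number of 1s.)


Counting 1s in 011100

3


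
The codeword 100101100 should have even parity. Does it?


Number of 1s: 4

Yes, parity is correct (4 ones)


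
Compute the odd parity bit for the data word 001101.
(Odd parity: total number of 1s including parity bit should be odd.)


Number of 1s in data: 3
Parity bit: 0

0


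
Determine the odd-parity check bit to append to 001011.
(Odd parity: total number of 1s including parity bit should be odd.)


Number of 1s in data: 3
Parity bit: 0

0


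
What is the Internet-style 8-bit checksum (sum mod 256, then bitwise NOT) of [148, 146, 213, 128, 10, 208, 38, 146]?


Sum = 1037 mod 256 = 13
Complement = 242

242


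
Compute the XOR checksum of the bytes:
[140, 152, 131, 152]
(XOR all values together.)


XOR chain: 140 ^ 152 ^ 131 ^ 152 = 15

15


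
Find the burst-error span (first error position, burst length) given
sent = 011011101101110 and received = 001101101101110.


XOR: 010110000000000

Burst at position 1, length 4


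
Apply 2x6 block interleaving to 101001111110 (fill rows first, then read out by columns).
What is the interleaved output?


Matrix:
  101001
  111110
Read columns: 110111010110

110111010110


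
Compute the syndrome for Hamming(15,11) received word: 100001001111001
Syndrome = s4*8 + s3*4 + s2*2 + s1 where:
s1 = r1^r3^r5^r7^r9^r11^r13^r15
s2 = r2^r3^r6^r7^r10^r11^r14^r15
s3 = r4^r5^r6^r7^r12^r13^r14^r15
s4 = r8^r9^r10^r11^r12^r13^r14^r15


s1=0, s2=0, s3=1, s4=1

Syndrome = 12 (error at position 12)


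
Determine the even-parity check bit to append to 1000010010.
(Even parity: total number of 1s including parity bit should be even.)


Number of 1s in data: 3
Parity bit: 1

1


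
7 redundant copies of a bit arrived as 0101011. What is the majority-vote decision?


Ones: 4 out of 7
Threshold: 4

1 (4/7 voted 1)


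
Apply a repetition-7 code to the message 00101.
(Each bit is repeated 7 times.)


Each bit -> 7 copies

00000000000000111111100000001111111


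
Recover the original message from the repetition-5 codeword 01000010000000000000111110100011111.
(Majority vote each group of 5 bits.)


Groups: 01000, 01000, 00000, 00000, 11111, 01000, 11111
Majority votes: 0000101

0000101


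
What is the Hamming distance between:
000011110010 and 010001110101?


XOR: 010010000111
Count of 1s: 5

5


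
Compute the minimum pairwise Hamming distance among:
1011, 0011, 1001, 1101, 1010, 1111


Comparing all pairs, minimum distance: 1
Can detect 0 errors, correct 0 errors

1


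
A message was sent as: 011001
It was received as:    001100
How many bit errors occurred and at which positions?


XOR: 010101

3 error(s) at position(s): 1, 3, 5


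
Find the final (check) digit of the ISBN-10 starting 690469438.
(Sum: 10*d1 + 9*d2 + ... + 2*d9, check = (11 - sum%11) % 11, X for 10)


Weighted sum: 291
291 mod 11 = 5

Check digit: 6


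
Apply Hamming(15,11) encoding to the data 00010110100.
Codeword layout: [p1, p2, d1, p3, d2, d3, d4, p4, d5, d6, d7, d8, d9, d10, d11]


Parity bits: p1=1, p2=1, p3=0, p4=1

110000110110100


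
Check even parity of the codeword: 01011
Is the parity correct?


Number of 1s: 3

No, parity error (3 ones)


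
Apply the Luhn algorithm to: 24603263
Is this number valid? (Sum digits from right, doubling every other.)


Luhn sum = 25
25 mod 10 = 5

Invalid (Luhn sum mod 10 = 5)


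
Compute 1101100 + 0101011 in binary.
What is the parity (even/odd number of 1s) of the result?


1101100 = 108
0101011 = 43
Sum = 151 = 10010111
1s count = 5

odd parity (5 ones in 10010111)


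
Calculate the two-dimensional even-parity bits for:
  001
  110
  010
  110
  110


Row parities: 10100
Column parities: 101

Row P: 10100, Col P: 101, Corner: 0


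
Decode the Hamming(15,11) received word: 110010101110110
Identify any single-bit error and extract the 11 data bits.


Syndrome = 10: error at position 10

Data: 01011010110 (corrected bit 10)


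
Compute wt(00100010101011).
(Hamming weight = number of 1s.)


Counting 1s in 00100010101011

6


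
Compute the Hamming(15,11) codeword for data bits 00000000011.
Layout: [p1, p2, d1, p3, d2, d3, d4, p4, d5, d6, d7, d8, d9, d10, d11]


Parity bits: p1=1, p2=0, p3=0, p4=0

100000000000011


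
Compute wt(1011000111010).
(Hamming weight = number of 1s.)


Counting 1s in 1011000111010

7


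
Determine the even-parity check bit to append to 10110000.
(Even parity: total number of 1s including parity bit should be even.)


Number of 1s in data: 3
Parity bit: 1

1


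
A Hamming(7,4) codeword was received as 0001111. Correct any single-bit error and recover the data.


Syndrome = 0: no error detected

Data: 0111 (no errors)


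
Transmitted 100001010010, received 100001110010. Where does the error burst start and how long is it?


XOR: 000000100000

Burst at position 6, length 1


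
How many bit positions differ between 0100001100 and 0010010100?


XOR: 0110011000
Count of 1s: 4

4


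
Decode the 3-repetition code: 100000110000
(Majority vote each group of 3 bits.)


Groups: 100, 000, 110, 000
Majority votes: 0010

0010


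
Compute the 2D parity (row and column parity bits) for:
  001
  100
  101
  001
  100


Row parities: 11011
Column parities: 101

Row P: 11011, Col P: 101, Corner: 0


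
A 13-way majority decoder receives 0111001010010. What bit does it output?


Ones: 6 out of 13
Threshold: 7

0 (6/13 voted 1)


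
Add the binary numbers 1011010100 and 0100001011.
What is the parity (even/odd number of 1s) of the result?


1011010100 = 724
0100001011 = 267
Sum = 991 = 1111011111
1s count = 9

odd parity (9 ones in 1111011111)


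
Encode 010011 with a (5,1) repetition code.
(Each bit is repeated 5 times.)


Each bit -> 5 copies

000001111100000000001111111111


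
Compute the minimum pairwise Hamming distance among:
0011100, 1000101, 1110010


Comparing all pairs, minimum distance: 4
Can detect 3 errors, correct 1 errors

4


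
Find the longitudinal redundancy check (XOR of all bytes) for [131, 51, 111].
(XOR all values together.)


XOR chain: 131 ^ 51 ^ 111 = 223

223


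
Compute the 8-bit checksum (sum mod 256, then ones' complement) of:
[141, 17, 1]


Sum = 159 mod 256 = 159
Complement = 96

96


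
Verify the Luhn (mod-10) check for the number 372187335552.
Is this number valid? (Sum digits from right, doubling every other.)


Luhn sum = 50
50 mod 10 = 0

Valid (Luhn sum mod 10 = 0)


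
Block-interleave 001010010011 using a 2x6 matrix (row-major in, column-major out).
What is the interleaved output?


Matrix:
  001010
  010011
Read columns: 000110001101

000110001101


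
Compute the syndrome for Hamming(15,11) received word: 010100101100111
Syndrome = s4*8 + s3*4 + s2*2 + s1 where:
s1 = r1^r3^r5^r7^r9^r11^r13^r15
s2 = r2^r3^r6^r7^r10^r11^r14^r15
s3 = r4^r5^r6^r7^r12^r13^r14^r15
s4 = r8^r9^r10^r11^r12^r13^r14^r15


s1=0, s2=1, s3=1, s4=1

Syndrome = 14 (error at position 14)


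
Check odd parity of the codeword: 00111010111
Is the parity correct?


Number of 1s: 7

Yes, parity is correct (7 ones)


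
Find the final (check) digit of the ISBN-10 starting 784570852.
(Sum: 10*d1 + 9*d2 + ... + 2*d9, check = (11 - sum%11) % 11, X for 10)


Weighted sum: 302
302 mod 11 = 5

Check digit: 6


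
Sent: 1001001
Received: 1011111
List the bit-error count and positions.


XOR: 0010110

3 error(s) at position(s): 2, 4, 5


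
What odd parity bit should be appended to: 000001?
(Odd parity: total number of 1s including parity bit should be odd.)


Number of 1s in data: 1
Parity bit: 0

0


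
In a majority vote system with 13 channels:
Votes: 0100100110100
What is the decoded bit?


Ones: 5 out of 13
Threshold: 7

0 (5/13 voted 1)


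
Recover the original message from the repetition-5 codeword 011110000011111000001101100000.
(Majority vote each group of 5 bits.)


Groups: 01111, 00000, 11111, 00000, 11011, 00000
Majority votes: 101010

101010


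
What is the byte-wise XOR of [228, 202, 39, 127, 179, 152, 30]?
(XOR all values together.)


XOR chain: 228 ^ 202 ^ 39 ^ 127 ^ 179 ^ 152 ^ 30 = 67

67


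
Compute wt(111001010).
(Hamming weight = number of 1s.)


Counting 1s in 111001010

5


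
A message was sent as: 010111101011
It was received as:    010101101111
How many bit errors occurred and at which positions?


XOR: 000010000100

2 error(s) at position(s): 4, 9


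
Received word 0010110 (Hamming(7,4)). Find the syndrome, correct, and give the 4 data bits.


Syndrome = 0: no error detected

Data: 1110 (no errors)


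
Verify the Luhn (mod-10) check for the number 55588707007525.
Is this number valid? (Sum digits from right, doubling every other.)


Luhn sum = 55
55 mod 10 = 5

Invalid (Luhn sum mod 10 = 5)


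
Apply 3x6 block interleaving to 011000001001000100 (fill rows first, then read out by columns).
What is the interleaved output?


Matrix:
  011000
  001001
  000100
Read columns: 000100110001000010

000100110001000010


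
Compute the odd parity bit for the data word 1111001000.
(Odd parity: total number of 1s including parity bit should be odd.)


Number of 1s in data: 5
Parity bit: 0

0


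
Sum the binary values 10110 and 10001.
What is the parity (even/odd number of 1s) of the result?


10110 = 22
10001 = 17
Sum = 39 = 100111
1s count = 4

even parity (4 ones in 100111)


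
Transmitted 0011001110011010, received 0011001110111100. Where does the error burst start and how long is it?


XOR: 0000000000100110

Burst at position 10, length 5


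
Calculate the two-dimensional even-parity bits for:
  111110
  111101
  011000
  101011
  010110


Row parities: 11001
Column parities: 100110

Row P: 11001, Col P: 100110, Corner: 1


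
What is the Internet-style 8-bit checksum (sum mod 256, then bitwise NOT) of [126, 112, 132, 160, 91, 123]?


Sum = 744 mod 256 = 232
Complement = 23

23


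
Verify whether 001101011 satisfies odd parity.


Number of 1s: 5

Yes, parity is correct (5 ones)


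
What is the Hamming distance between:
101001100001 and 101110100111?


XOR: 000111000110
Count of 1s: 5

5


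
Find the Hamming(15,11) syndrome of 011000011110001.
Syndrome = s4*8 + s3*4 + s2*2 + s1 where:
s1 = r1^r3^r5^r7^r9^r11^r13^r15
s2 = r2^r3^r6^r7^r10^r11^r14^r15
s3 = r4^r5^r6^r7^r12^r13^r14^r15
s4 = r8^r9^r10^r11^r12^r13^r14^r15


s1=0, s2=1, s3=1, s4=1

Syndrome = 14 (error at position 14)
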